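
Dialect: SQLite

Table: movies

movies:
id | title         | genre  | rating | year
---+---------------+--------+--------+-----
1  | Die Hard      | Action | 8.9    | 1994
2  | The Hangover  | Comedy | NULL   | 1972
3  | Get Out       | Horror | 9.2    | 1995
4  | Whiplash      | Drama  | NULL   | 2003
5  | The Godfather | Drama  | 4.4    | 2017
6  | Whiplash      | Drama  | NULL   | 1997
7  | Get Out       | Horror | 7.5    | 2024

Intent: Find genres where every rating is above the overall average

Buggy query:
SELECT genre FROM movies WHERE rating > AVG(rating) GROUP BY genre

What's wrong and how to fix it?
Bug: AVG() is an aggregate; it can't sit directly in WHERE

Fix: Use a subquery for AVG and a HAVING MIN(...) filter so the condition holds for every row in the group

Corrected query:
SELECT genre FROM movies GROUP BY genre HAVING MIN(rating) > (SELECT AVG(rating) FROM movies)

Result:
genre 
------
Action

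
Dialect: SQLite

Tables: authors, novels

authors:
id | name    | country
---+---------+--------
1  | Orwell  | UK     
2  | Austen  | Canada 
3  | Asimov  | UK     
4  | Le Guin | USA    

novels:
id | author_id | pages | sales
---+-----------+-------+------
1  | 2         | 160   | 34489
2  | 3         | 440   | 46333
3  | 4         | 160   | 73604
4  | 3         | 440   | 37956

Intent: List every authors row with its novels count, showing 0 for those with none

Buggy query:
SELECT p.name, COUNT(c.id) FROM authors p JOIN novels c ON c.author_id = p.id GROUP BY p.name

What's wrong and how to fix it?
Bug: An inner join excludes parents with zero children

Fix: Switch to LEFT JOIN to retain unmatched parent rows

Corrected query:
SELECT p.name, COUNT(c.id) FROM authors p LEFT JOIN novels c ON c.author_id = p.id GROUP BY p.name

Result:
name    | COUNT(c.id)
--------+------------
Asimov  | 2          
Austen  | 1          
Le Guin | 1          
Orwell  | 0          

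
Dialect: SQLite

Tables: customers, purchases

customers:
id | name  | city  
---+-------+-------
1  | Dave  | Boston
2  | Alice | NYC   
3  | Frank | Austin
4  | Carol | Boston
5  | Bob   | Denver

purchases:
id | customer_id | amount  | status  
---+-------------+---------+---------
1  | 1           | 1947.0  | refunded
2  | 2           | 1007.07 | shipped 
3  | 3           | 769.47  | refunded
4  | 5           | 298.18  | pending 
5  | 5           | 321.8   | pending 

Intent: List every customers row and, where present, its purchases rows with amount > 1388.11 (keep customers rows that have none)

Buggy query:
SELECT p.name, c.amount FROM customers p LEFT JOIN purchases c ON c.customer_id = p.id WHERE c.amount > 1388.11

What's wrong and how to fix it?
Bug: A WHERE condition on the right-hand table after LEFT JOIN drops unmatched parents

Fix: Move the right-table condition into the ON clause so unmatched parents are kept

Corrected query:
SELECT p.name, c.amount FROM customers p LEFT JOIN purchases c ON c.customer_id = p.id AND c.amount > 1388.11

Result:
name  | amount
------+-------
Dave  | 1947  
Alice | NULL  
Frank | NULL  
Carol | NULL  
Bob   | NULL  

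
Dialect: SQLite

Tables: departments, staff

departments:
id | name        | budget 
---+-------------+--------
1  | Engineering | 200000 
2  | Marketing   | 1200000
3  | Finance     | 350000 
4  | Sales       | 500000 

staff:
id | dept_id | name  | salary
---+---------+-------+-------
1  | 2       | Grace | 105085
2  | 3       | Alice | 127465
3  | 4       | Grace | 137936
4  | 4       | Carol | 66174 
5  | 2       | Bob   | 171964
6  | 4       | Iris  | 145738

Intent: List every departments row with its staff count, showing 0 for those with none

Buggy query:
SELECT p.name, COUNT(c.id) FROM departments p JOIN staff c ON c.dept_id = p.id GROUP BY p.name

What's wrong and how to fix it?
Bug: An inner join excludes parents with zero children

Fix: Switch to LEFT JOIN to retain unmatched parent rows

Corrected query:
SELECT p.name, COUNT(c.id) FROM departments p LEFT JOIN staff c ON c.dept_id = p.id GROUP BY p.name

Result:
name        | COUNT(c.id)
------------+------------
Engineering | 0          
Finance     | 1          
Marketing   | 2          
Sales       | 3          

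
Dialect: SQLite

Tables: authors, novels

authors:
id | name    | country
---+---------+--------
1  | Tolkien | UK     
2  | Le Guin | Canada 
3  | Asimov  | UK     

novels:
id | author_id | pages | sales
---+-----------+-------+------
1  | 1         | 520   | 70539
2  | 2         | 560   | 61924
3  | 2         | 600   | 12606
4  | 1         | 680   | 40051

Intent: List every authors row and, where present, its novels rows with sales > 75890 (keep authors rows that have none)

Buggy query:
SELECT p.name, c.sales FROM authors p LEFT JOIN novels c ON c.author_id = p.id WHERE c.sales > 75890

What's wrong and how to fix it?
Bug: A WHERE condition on the right-hand table after LEFT JOIN drops unmatched parents

Fix: Put 'c.sales > 75890' in the JOIN's ON clause instead of WHERE

Corrected query:
SELECT p.name, c.sales FROM authors p LEFT JOIN novels c ON c.author_id = p.id AND c.sales > 75890

Result:
name    | sales
--------+------
Tolkien | NULL 
Le Guin | NULL 
Asimov  | NULL 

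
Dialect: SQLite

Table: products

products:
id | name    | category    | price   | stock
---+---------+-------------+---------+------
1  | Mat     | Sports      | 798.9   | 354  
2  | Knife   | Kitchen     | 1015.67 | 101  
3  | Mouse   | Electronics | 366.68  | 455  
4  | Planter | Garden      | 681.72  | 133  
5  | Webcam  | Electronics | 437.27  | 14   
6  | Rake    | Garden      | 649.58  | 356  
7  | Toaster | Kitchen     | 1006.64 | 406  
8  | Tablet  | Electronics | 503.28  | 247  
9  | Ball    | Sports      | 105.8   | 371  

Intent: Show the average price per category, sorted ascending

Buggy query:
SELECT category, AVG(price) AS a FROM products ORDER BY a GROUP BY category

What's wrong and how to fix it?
Bug: GROUP BY must precede ORDER BY

Fix: Reorder: SELECT … FROM … GROUP BY … ORDER BY …

Corrected query:
SELECT category, AVG(price) AS a FROM products GROUP BY category ORDER BY a

Result:
category    | a         
------------+-----------
Electronics | 435.743333
Sports      | 452.35    
Garden      | 665.65    
Kitchen     | 1011.155  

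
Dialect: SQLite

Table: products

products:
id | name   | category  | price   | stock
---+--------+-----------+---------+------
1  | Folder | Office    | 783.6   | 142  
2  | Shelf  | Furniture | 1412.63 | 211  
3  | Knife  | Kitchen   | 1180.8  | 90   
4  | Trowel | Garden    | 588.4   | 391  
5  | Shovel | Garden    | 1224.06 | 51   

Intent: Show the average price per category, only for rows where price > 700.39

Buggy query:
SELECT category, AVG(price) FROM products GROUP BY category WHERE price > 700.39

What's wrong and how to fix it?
Bug: WHERE cannot follow GROUP BY

Fix: Place WHERE between FROM and GROUP BY

Corrected query:
SELECT category, AVG(price) FROM products WHERE price > 700.39 GROUP BY category

Result:
category  | AVG(price)
----------+-----------
Furniture | 1412.63   
Garden    | 1224.06   
Kitchen   | 1180.8    
Office    | 783.6     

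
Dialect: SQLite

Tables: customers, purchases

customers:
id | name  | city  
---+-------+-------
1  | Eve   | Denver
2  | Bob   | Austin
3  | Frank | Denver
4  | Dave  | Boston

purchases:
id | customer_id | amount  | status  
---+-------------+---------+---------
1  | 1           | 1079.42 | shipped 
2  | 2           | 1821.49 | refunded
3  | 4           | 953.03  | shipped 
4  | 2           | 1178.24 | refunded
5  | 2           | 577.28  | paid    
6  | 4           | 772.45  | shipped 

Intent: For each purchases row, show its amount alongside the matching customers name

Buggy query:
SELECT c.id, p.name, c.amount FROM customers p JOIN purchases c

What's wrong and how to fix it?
Bug: JOIN with no ON clause produces a cartesian product; every purchases row pairs with every customers row

Fix: Specify the join condition linking the foreign key to the parent id

Corrected query:
SELECT c.id, p.name, c.amount FROM customers p JOIN purchases c ON c.customer_id = p.id

Result:
id | name | amount 
---+------+--------
1  | Eve  | 1079.42
2  | Bob  | 1821.49
3  | Dave | 953.03 
4  | Bob  | 1178.24
5  | Bob  | 577.28 
6  | Dave | 772.45 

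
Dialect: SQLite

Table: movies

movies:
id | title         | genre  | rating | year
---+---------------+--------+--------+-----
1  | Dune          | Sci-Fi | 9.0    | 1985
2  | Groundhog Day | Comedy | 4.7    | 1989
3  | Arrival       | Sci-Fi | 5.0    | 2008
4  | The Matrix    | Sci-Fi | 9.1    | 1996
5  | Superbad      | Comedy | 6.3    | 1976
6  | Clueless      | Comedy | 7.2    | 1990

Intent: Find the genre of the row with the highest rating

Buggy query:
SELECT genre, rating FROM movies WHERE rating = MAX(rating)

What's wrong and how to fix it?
Bug: WHERE is evaluated per row; an aggregate over the whole table isn't defined there

Fix: Wrap MAX in a scalar subquery so WHERE compares against a single value

Corrected query:
SELECT genre, rating FROM movies WHERE rating = (SELECT MAX(rating) FROM movies)

Result:
genre  | rating
-------+-------
Sci-Fi | 9.1   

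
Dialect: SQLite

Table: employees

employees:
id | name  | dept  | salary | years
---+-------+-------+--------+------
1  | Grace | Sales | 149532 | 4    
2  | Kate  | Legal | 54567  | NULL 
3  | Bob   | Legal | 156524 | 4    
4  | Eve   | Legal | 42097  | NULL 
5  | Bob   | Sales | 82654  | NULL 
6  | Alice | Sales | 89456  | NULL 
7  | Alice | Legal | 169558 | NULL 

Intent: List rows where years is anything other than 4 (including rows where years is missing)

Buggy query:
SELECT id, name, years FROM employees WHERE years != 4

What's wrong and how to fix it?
Bug: 'years != 4' is unknown when years is NULL, so NULL rows are silently excluded

Fix: Add an explicit OR years IS NULL to include the missing-value rows

Corrected query:
SELECT id, name, years FROM employees WHERE years != 4 OR years IS NULL

Result:
id | name  | years
---+-------+------
2  | Kate  | NULL 
4  | Eve   | NULL 
5  | Bob   | NULL 
6  | Alice | NULL 
7  | Alice | NULL 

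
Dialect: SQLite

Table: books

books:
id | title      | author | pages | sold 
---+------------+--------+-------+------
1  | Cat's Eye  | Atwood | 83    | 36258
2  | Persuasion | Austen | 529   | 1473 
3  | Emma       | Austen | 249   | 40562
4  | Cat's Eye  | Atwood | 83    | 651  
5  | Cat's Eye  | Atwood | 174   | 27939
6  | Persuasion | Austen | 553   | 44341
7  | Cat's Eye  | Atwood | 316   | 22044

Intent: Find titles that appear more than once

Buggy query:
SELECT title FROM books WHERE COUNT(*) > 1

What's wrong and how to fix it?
Bug: COUNT(*) is an aggregate and cannot be used in WHERE

Fix: GROUP BY title, then filter groups with HAVING COUNT(*) > 1

Corrected query:
SELECT title FROM books GROUP BY title HAVING COUNT(*) > 1

Result:
title     
----------
Cat's Eye 
Persuasion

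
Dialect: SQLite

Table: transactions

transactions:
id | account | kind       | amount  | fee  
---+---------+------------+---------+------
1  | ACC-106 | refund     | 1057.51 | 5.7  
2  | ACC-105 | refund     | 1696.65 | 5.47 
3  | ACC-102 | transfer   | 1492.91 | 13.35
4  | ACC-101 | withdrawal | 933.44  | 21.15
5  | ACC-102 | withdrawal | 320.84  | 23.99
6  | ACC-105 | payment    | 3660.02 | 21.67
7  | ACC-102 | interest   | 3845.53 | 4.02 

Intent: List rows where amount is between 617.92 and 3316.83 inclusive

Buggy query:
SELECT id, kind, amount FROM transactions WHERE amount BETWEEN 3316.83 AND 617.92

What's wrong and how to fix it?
Bug: BETWEEN expects the lower bound first; with 3316.83 AND 617.92 the range is empty

Fix: Write BETWEEN 617.92 AND 3316.83

Corrected query:
SELECT id, kind, amount FROM transactions WHERE amount BETWEEN 617.92 AND 3316.83

Result:
id | kind       | amount 
---+------------+--------
1  | refund     | 1057.51
2  | refund     | 1696.65
3  | transfer   | 1492.91
4  | withdrawal | 933.44 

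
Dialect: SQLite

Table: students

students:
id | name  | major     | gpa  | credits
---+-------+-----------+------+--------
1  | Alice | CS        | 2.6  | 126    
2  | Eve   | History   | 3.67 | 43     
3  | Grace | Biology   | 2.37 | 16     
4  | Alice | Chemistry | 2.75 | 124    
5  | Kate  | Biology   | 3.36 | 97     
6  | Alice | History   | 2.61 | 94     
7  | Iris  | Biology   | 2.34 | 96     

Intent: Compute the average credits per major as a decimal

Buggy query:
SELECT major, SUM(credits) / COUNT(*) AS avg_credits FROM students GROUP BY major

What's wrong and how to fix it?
Bug: SUM(credits) and COUNT(*) are both integers; the division truncates the fractional part

Fix: Cast one side to REAL so the division keeps the fractional part

Corrected query:
SELECT major, SUM(credits) * 1.0 / COUNT(*) AS avg_credits FROM students GROUP BY major

Result:
major     | avg_credits
----------+------------
Biology   | 69.666667  
CS        | 126        
Chemistry | 124        
History   | 68.5       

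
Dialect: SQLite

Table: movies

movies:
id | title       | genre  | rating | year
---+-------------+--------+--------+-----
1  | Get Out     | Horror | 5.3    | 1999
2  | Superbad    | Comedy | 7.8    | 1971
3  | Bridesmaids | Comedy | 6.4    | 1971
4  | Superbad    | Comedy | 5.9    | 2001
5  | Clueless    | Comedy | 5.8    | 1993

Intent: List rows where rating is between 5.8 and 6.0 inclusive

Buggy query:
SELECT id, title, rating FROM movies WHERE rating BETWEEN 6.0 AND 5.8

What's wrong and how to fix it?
Bug: BETWEEN expects the lower bound first; with 6.0 AND 5.8 the range is empty

Fix: Swap the bounds so the smaller value comes first

Corrected query:
SELECT id, title, rating FROM movies WHERE rating BETWEEN 5.8 AND 6.0

Result:
id | title    | rating
---+----------+-------
4  | Superbad | 5.9   
5  | Clueless | 5.8   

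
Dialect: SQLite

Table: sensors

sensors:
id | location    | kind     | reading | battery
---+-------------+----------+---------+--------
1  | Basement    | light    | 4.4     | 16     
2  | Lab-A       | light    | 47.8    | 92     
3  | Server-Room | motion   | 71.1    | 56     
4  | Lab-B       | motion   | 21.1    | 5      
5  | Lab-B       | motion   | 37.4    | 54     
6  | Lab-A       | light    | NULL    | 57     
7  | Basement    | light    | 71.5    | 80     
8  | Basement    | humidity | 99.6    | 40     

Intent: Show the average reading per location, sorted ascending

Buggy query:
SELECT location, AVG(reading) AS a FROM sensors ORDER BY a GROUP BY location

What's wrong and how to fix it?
Bug: GROUP BY must precede ORDER BY

Fix: Move ORDER BY to the end, after GROUP BY

Corrected query:
SELECT location, AVG(reading) AS a FROM sensors GROUP BY location ORDER BY a

Result:
location    | a    
------------+------
Lab-B       | 29.25
Lab-A       | 47.8 
Basement    | 58.5 
Server-Room | 71.1 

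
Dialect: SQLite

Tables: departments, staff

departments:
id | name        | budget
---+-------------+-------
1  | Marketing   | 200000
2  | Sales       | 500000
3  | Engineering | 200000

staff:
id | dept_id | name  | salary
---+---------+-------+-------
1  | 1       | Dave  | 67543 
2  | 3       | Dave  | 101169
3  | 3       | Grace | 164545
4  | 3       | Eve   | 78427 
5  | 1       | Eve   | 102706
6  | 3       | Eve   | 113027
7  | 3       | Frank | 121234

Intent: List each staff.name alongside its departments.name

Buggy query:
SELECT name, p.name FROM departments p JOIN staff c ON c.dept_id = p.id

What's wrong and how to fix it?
Bug: 'name' exists in both joined tables, so the database can't tell which one is meant

Fix: Qualify the column with its table alias (c.name)

Corrected query:
SELECT c.name, p.name FROM departments p JOIN staff c ON c.dept_id = p.id

Result:
name  | name       
------+------------
Dave  | Marketing  
Dave  | Engineering
Grace | Engineering
Eve   | Engineering
Eve   | Marketing  
Eve   | Engineering
Frank | Engineering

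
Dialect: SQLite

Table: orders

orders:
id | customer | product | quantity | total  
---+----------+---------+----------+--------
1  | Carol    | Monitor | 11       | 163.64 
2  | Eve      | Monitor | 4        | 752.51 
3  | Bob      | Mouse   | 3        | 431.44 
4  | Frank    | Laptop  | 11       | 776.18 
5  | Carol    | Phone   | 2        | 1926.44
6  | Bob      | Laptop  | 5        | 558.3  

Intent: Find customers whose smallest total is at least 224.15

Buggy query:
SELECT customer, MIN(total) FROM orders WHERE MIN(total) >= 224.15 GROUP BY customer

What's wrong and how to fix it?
Bug: MIN() in WHERE is a misuse of aggregate

Fix: Replace WHERE with HAVING after the GROUP BY

Corrected query:
SELECT customer, MIN(total) FROM orders GROUP BY customer HAVING MIN(total) >= 224.15

Result:
customer | MIN(total)
---------+-----------
Bob      | 431.44    
Eve      | 752.51    
Frank    | 776.18    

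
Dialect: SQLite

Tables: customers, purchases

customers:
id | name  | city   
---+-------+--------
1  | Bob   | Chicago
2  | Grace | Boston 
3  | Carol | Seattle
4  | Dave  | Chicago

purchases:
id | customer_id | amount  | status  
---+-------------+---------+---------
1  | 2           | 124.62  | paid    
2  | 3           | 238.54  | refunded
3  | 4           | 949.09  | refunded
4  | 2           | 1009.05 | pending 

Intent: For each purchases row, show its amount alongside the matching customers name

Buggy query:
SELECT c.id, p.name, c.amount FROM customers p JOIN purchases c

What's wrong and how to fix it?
Bug: Missing join condition: each purchases row is matched to all customers rows instead of just its own

Fix: Add ON c.customer_id = p.id to the JOIN

Corrected query:
SELECT c.id, p.name, c.amount FROM customers p JOIN purchases c ON c.customer_id = p.id

Result:
id | name  | amount 
---+-------+--------
1  | Grace | 124.62 
2  | Carol | 238.54 
3  | Dave  | 949.09 
4  | Grace | 1009.05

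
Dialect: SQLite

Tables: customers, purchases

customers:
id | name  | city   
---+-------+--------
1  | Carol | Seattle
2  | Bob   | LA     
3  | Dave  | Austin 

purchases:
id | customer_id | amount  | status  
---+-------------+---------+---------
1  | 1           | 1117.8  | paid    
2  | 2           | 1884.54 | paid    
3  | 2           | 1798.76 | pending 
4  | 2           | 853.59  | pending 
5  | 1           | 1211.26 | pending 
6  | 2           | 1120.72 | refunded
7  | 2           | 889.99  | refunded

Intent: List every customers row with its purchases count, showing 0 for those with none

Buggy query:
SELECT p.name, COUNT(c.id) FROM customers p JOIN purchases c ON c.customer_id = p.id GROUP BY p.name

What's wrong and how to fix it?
Bug: INNER JOIN drops customers rows that have no matching purchases rows

Fix: Use LEFT JOIN so parents without children still appear (COUNT(c.id) gives 0)

Corrected query:
SELECT p.name, COUNT(c.id) FROM customers p LEFT JOIN purchases c ON c.customer_id = p.id GROUP BY p.name

Result:
name  | COUNT(c.id)
------+------------
Bob   | 5          
Carol | 2          
Dave  | 0          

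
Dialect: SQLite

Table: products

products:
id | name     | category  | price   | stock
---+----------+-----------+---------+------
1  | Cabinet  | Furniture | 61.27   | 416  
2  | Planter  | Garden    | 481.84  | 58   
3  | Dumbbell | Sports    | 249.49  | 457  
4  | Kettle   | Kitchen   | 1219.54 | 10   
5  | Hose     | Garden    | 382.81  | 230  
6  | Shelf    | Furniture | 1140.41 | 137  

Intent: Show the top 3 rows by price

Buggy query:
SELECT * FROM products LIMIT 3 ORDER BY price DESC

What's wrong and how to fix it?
Bug: ORDER BY cannot follow LIMIT; LIMIT is the final clause

Fix: Sort with ORDER BY, then apply LIMIT

Corrected query:
SELECT * FROM products ORDER BY price DESC LIMIT 3

Result:
id | name    | category  | price   | stock
---+---------+-----------+---------+------
4  | Kettle  | Kitchen   | 1219.54 | 10   
6  | Shelf   | Furniture | 1140.41 | 137  
2  | Planter | Garden    | 481.84  | 58   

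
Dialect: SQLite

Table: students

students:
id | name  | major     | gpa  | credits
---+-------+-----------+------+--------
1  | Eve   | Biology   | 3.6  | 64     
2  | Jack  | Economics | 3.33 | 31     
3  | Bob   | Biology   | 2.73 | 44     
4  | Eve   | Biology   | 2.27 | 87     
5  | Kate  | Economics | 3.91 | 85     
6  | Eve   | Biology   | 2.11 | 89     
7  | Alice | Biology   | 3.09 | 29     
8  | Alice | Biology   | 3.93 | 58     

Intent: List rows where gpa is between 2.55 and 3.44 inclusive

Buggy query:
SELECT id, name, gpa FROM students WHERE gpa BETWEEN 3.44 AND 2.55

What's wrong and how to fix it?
Bug: The bounds are reversed; BETWEEN a AND b requires a <= b to match anything

Fix: Swap the bounds so the smaller value comes first

Corrected query:
SELECT id, name, gpa FROM students WHERE gpa BETWEEN 2.55 AND 3.44

Result:
id | name  | gpa 
---+-------+-----
2  | Jack  | 3.33
3  | Bob   | 2.73
7  | Alice | 3.09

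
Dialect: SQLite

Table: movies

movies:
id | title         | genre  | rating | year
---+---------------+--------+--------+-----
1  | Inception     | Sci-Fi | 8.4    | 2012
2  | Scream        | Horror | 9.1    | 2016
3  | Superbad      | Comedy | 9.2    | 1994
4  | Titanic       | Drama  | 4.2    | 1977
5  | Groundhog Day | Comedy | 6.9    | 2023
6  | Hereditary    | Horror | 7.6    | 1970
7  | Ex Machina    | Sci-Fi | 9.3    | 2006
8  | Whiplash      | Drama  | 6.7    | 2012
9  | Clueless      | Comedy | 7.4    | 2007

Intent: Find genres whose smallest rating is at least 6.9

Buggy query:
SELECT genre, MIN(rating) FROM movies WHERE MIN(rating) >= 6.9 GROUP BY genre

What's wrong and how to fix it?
Bug: Aggregates like MIN are computed per group after WHERE runs

Fix: Replace WHERE with HAVING after the GROUP BY

Corrected query:
SELECT genre, MIN(rating) FROM movies GROUP BY genre HAVING MIN(rating) >= 6.9

Result:
genre  | MIN(rating)
-------+------------
Comedy | 6.9        
Horror | 7.6        
Sci-Fi | 8.4        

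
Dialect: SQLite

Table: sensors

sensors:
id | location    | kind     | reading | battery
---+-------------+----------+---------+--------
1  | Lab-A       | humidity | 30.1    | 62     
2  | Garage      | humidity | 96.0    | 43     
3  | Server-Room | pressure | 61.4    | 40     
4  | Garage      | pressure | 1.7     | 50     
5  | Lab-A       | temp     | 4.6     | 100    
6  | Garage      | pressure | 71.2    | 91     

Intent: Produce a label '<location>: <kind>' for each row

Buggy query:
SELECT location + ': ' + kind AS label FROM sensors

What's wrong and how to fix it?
Bug: '+' is numeric addition; on text columns SQLite converts them to 0 instead of concatenating

Fix: Replace + with || to concatenate text

Corrected query:
SELECT location || ': ' || kind AS label FROM sensors

Result:
label                
---------------------
Lab-A: humidity      
Garage: humidity     
Server-Room: pressure
Garage: pressure     
Lab-A: temp          
Garage: pressure     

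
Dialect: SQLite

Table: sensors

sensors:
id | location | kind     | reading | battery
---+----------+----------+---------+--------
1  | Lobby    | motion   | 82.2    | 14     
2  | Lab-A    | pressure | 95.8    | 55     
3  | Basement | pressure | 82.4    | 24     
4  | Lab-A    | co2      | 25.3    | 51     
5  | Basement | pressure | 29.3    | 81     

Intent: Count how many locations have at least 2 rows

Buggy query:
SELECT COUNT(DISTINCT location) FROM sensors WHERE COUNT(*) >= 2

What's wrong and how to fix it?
Bug: WHERE filters individual rows, not groups, so a group-level COUNT is invalid there

Fix: Group first with HAVING COUNT(*) >= 2, then COUNT the resulting groups

Corrected query:
SELECT COUNT(*) FROM (SELECT location FROM sensors GROUP BY location HAVING COUNT(*) >= 2)

Result:
COUNT(*)
--------
2       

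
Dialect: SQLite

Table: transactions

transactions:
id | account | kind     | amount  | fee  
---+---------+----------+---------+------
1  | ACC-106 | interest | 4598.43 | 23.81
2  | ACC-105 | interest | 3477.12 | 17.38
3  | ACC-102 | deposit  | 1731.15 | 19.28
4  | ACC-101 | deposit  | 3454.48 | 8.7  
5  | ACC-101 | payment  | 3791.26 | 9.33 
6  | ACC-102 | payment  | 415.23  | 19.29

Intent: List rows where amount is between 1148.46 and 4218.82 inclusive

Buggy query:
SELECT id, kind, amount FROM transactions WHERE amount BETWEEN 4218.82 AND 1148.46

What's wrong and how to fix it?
Bug: The bounds are reversed; BETWEEN a AND b requires a <= b to match anything

Fix: Write BETWEEN 1148.46 AND 4218.82

Corrected query:
SELECT id, kind, amount FROM transactions WHERE amount BETWEEN 1148.46 AND 4218.82

Result:
id | kind     | amount 
---+----------+--------
2  | interest | 3477.12
3  | deposit  | 1731.15
4  | deposit  | 3454.48
5  | payment  | 3791.26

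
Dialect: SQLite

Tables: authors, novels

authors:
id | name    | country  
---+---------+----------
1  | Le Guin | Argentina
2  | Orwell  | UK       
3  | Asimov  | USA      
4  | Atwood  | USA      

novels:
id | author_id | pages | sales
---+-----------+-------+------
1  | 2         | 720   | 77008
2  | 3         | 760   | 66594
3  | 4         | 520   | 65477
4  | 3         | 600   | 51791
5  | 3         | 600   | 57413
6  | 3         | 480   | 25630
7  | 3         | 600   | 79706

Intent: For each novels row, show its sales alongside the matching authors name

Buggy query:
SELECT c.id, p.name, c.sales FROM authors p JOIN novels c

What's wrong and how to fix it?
Bug: Missing join condition: each novels row is matched to all authors rows instead of just its own

Fix: Specify the join condition linking the foreign key to the parent id

Corrected query:
SELECT c.id, p.name, c.sales FROM authors p JOIN novels c ON c.author_id = p.id

Result:
id | name   | sales
---+--------+------
1  | Orwell | 77008
2  | Asimov | 66594
3  | Atwood | 65477
4  | Asimov | 51791
5  | Asimov | 57413
6  | Asimov | 25630
7  | Asimov | 79706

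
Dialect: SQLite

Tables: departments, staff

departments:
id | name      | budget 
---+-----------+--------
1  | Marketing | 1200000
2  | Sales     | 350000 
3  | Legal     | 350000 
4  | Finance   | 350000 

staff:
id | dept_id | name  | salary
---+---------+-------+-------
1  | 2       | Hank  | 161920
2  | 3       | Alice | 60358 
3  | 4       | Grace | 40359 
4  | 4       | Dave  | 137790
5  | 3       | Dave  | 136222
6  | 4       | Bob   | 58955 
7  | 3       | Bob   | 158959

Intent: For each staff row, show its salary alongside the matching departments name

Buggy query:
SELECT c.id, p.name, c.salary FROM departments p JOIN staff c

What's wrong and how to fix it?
Bug: Missing join condition: each staff row is matched to all departments rows instead of just its own

Fix: Specify the join condition linking the foreign key to the parent id

Corrected query:
SELECT c.id, p.name, c.salary FROM departments p JOIN staff c ON c.dept_id = p.id

Result:
id | name    | salary
---+---------+-------
1  | Sales   | 161920
2  | Legal   | 60358 
3  | Finance | 40359 
4  | Finance | 137790
5  | Legal   | 136222
6  | Finance | 58955 
7  | Legal   | 158959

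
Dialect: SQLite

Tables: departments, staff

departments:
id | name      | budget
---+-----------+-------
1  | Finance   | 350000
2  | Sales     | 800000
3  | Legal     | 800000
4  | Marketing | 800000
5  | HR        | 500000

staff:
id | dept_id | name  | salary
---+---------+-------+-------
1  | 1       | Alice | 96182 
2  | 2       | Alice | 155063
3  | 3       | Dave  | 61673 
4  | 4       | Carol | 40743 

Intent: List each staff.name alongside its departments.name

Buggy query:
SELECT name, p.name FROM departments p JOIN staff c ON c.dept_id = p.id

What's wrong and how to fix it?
Bug: 'name' exists in both joined tables, so the database can't tell which one is meant

Fix: Prefix ambiguous columns with the table alias

Corrected query:
SELECT c.name, p.name FROM departments p JOIN staff c ON c.dept_id = p.id

Result:
name  | name     
------+----------
Alice | Finance  
Alice | Sales    
Dave  | Legal    
Carol | Marketing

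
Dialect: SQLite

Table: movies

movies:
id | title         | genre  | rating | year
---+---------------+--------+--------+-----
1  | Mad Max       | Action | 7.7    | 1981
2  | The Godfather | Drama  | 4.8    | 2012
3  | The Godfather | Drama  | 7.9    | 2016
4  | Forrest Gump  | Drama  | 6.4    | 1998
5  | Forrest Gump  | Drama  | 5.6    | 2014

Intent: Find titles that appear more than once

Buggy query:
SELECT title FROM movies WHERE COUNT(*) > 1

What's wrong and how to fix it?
Bug: WHERE can't reference COUNT(*); aggregates are computed after WHERE

Fix: Group first, then use HAVING for the count condition

Corrected query:
SELECT title FROM movies GROUP BY title HAVING COUNT(*) > 1

Result:
title        
-------------
Forrest Gump 
The Godfather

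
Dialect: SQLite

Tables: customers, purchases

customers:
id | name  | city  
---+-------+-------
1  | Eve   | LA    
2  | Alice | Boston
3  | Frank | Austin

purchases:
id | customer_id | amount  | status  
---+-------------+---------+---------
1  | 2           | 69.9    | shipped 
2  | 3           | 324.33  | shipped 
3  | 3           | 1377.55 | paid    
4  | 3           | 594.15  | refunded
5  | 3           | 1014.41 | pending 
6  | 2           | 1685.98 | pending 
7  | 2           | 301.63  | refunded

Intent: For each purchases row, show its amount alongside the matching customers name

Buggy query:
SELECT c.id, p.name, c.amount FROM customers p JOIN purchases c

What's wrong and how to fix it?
Bug: Missing join condition: each purchases row is matched to all customers rows instead of just its own

Fix: Add ON c.customer_id = p.id to the JOIN

Corrected query:
SELECT c.id, p.name, c.amount FROM customers p JOIN purchases c ON c.customer_id = p.id

Result:
id | name  | amount 
---+-------+--------
1  | Alice | 69.9   
2  | Frank | 324.33 
3  | Frank | 1377.55
4  | Frank | 594.15 
5  | Frank | 1014.41
6  | Alice | 1685.98
7  | Alice | 301.63 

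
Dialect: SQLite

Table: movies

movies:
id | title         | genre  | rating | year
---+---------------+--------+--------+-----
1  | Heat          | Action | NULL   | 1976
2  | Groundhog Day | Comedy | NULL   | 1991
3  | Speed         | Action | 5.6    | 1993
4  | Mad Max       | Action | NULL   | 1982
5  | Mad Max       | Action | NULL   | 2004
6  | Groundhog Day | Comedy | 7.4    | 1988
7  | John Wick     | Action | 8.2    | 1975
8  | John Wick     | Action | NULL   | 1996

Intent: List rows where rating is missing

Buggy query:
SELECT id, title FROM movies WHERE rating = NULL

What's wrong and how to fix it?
Bug: '= NULL' is always unknown in SQL three-valued logic, so no rows match

Fix: Use IS NULL to test for NULL

Corrected query:
SELECT id, title FROM movies WHERE rating IS NULL

Result:
id | title        
---+--------------
1  | Heat         
2  | Groundhog Day
4  | Mad Max      
5  | Mad Max      
8  | John Wick    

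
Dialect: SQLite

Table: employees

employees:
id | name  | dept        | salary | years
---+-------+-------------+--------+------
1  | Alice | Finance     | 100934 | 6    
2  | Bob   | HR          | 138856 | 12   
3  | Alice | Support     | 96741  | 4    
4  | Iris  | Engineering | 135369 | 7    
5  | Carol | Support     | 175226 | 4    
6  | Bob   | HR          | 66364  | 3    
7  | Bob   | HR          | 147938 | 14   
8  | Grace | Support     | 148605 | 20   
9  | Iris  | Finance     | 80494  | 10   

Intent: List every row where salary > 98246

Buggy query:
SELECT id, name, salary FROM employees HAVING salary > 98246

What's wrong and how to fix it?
Bug: HAVING filters the output of aggregation, but this query has no GROUP BY and no aggregate functions, so SQLite rejects it (HAVING clause on a non-aggregate query); the condition here is per row

Fix: Replace HAVING with WHERE since the condition applies to individual rows

Corrected query:
SELECT id, name, salary FROM employees WHERE salary > 98246

Result:
id | name  | salary
---+-------+-------
1  | Alice | 100934
2  | Bob   | 138856
4  | Iris  | 135369
5  | Carol | 175226
7  | Bob   | 147938
8  | Grace | 148605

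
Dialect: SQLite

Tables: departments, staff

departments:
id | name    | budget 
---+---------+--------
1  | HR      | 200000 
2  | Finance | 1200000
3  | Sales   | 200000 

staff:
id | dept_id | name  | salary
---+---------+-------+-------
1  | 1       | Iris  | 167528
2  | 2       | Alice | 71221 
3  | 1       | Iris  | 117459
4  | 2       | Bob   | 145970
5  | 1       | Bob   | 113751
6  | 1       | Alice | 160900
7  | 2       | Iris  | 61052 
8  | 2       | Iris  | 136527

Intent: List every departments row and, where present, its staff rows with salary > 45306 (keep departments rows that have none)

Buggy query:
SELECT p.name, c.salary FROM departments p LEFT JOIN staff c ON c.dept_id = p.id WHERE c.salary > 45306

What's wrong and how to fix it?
Bug: A WHERE condition on the right-hand table after LEFT JOIN drops unmatched parents

Fix: Move the right-table condition into the ON clause so unmatched parents are kept

Corrected query:
SELECT p.name, c.salary FROM departments p LEFT JOIN staff c ON c.dept_id = p.id AND c.salary > 45306

Result:
name    | salary
--------+-------
HR      | 113751
HR      | 117459
HR      | 160900
HR      | 167528
Finance | 61052 
Finance | 71221 
Finance | 136527
Finance | 145970
Sales   | NULL  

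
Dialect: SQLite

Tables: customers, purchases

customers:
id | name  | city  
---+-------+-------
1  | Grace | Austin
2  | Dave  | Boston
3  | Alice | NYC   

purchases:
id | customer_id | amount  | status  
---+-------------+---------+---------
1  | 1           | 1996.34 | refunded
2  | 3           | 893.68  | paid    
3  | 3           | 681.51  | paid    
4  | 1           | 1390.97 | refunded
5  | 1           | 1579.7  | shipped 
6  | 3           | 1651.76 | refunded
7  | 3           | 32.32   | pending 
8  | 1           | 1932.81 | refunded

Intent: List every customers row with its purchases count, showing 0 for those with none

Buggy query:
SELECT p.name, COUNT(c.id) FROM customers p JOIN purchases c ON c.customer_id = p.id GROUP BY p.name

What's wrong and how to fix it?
Bug: INNER JOIN drops customers rows that have no matching purchases rows

Fix: Use LEFT JOIN so parents without children still appear (COUNT(c.id) gives 0)

Corrected query:
SELECT p.name, COUNT(c.id) FROM customers p LEFT JOIN purchases c ON c.customer_id = p.id GROUP BY p.name

Result:
name  | COUNT(c.id)
------+------------
Alice | 4          
Dave  | 0          
Grace | 4          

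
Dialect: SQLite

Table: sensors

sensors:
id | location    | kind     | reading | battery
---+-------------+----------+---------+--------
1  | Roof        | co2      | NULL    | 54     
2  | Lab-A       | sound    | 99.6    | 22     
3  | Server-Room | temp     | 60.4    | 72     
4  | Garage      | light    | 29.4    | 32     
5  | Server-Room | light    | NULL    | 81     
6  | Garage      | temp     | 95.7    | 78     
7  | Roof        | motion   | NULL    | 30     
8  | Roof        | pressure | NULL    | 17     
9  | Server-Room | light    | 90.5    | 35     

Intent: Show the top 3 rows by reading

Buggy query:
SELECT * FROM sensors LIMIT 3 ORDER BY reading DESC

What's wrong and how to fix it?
Bug: ORDER BY cannot follow LIMIT; LIMIT is the final clause

Fix: Sort with ORDER BY, then apply LIMIT

Corrected query:
SELECT * FROM sensors ORDER BY reading DESC LIMIT 3

Result:
id | location    | kind  | reading | battery
---+-------------+-------+---------+--------
2  | Lab-A       | sound | 99.6    | 22     
6  | Garage      | temp  | 95.7    | 78     
9  | Server-Room | light | 90.5    | 35     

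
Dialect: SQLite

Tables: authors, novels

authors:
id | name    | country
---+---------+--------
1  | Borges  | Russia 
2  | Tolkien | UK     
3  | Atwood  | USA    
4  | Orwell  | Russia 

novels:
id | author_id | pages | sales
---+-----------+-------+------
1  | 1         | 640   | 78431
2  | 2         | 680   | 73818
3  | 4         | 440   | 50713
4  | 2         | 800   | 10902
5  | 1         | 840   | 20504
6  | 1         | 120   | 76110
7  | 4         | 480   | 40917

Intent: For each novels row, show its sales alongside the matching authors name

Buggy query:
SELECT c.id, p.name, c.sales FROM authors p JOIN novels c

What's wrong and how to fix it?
Bug: JOIN with no ON clause produces a cartesian product; every novels row pairs with every authors row

Fix: Specify the join condition linking the foreign key to the parent id

Corrected query:
SELECT c.id, p.name, c.sales FROM authors p JOIN novels c ON c.author_id = p.id

Result:
id | name    | sales
---+---------+------
1  | Borges  | 78431
2  | Tolkien | 73818
3  | Orwell  | 50713
4  | Tolkien | 10902
5  | Borges  | 20504
6  | Borges  | 76110
7  | Orwell  | 40917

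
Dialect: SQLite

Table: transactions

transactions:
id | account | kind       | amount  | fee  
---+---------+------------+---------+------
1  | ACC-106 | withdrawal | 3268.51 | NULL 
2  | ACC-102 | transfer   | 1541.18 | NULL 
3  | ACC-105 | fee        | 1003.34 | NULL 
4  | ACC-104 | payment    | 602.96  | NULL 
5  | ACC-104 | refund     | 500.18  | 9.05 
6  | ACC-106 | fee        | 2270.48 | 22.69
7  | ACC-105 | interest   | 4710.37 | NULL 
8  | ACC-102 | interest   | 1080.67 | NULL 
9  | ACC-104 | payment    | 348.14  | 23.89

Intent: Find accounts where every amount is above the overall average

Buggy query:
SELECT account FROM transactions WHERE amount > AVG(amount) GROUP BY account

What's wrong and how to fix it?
Bug: AVG() is an aggregate; it can't sit directly in WHERE

Fix: Use a subquery for AVG and a HAVING MIN(...) filter so the condition holds for every row in the group

Corrected query:
SELECT account FROM transactions GROUP BY account HAVING MIN(amount) > (SELECT AVG(amount) FROM transactions)

Result:
account
-------
ACC-106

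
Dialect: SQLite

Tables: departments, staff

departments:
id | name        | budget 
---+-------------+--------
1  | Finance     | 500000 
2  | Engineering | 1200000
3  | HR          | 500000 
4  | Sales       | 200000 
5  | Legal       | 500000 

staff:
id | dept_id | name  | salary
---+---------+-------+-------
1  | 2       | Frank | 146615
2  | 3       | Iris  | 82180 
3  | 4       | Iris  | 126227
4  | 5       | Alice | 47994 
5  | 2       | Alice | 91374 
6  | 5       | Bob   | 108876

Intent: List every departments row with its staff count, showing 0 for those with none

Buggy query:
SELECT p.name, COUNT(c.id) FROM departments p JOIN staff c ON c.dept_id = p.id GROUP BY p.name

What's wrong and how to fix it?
Bug: An inner join excludes parents with zero children

Fix: Switch to LEFT JOIN to retain unmatched parent rows

Corrected query:
SELECT p.name, COUNT(c.id) FROM departments p LEFT JOIN staff c ON c.dept_id = p.id GROUP BY p.name

Result:
name        | COUNT(c.id)
------------+------------
Engineering | 2          
Finance     | 0          
HR          | 1          
Legal       | 2          
Sales       | 1          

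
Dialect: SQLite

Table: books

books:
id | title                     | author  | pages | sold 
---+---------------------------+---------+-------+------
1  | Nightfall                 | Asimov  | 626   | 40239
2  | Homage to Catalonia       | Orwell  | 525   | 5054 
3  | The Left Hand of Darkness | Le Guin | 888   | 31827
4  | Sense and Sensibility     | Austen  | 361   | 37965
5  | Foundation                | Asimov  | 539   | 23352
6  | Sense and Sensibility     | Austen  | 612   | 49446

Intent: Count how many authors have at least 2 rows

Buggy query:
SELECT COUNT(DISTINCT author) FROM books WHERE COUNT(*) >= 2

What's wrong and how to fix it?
Bug: WHERE filters individual rows, not groups, so a group-level COUNT is invalid there

Fix: Group first with HAVING COUNT(*) >= 2, then COUNT the resulting groups

Corrected query:
SELECT COUNT(*) FROM (SELECT author FROM books GROUP BY author HAVING COUNT(*) >= 2)

Result:
COUNT(*)
--------
2       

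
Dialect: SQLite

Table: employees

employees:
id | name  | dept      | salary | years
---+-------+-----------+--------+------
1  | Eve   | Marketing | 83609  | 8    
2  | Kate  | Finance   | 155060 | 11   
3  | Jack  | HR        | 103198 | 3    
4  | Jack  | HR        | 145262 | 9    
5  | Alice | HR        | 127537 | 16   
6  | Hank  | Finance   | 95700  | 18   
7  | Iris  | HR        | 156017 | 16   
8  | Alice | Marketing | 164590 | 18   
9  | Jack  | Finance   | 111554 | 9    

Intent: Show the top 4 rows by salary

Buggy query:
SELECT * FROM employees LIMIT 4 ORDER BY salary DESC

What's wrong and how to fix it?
Bug: ORDER BY cannot follow LIMIT; LIMIT is the final clause

Fix: Sort with ORDER BY, then apply LIMIT

Corrected query:
SELECT * FROM employees ORDER BY salary DESC LIMIT 4

Result:
id | name  | dept      | salary | years
---+-------+-----------+--------+------
8  | Alice | Marketing | 164590 | 18   
7  | Iris  | HR        | 156017 | 16   
2  | Kate  | Finance   | 155060 | 11   
4  | Jack  | HR        | 145262 | 9    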